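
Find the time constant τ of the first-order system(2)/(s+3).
First-order system: τ = -1/pole. Pole = -3. τ = -1/(-3) = 0.3333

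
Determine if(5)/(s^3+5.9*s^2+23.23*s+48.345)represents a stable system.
Denominator: s^3 + 5.9*s^2 + 23.23*s + 48.345 = (s + 3.3)(s^2 + 2.6*s + 14.65). Poles: -1.3 + 3.6j, -1.3 - 3.6j, -3.3. All Re(p)<0: Yes (stable)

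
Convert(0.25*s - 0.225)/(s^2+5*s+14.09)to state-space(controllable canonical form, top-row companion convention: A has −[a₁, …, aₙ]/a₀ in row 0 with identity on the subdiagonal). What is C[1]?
Reachable canonical form: C = numerator coefficients (right-aligned, zero-padded to length n).
num = 0.25*s - 0.225, C = [[0.25, -0.225]].
C[1] = -0.225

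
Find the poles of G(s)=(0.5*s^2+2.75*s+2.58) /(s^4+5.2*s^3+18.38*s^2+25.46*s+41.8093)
Set denominator = 0: s^4 + 5.2*s^3 + 18.38*s^2 + 25.46*s + 41.8093 = (s^2 + 0.8*s + 3.77)(s^2 + 4.4*s + 11.09) = 0 → Poles: -0.4 + 1.9j, -0.4 - 1.9j, -2.2 + 2.5j, -2.2 - 2.5j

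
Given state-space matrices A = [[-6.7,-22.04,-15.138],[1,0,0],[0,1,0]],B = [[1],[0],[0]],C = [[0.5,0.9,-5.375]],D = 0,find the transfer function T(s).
T(s) = C(sI - A)⁻¹B + D.
Characteristic polynomial det(sI - A) = s^3 + 6.7*s^2 + 22.04*s + 15.138.
Numerator from C·adj(sI-A)·B + D·det(sI-A) = 0.5*s^2 + 0.9*s - 5.375.
T(s) = (0.5*s^2 + 0.9*s - 5.375)/(s^3 + 6.7*s^2 + 22.04*s + 15.138)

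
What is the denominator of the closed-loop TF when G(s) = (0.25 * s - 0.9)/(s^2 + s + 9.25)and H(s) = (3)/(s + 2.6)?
Characteristic poly = G_den * H_den + G_num * H_num = (s^3 + 3.6*s^2 + 11.85*s + 24.05) + (0.75*s - 2.7) = s^3 + 3.6*s^2 + 12.6*s + 21.35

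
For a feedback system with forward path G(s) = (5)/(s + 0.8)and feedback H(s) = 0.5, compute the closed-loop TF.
Closed-loop T = G/(1+GH).
Numerator: G_num * H_den = 5.
Denominator: G_den * H_den + G_num * H_num = (s + 0.8) + (2.5) = s + 3.3.
T(s) = (5)/(s + 3.3)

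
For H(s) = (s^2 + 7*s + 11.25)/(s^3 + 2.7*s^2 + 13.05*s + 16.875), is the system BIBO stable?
Denominator: s^3 + 2.7*s^2 + 13.05*s + 16.875 = (s + 1.5)(s^2 + 1.2*s + 11.25). Poles: -0.6 + 3.3j, -0.6 - 3.3j, -1.5. All Re(p)<0: Yes (stable)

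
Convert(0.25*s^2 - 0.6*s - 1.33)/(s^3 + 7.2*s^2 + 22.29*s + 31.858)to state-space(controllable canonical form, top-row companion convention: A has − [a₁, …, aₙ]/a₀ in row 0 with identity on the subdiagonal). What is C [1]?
Reachable canonical form: C = numerator coefficients (right-aligned, zero-padded to length n).
num = 0.25*s^2 - 0.6*s - 1.33, C = [[0.25, -0.6, -1.33]].
C[1] = -0.6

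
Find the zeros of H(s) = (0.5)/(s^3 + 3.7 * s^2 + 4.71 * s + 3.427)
Numerator is a nonzero constant (0.5) → Zeros: none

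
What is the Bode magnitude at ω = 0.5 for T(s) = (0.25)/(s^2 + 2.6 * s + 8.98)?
Substitute s = j*0.5: T(j0.5) = 0.0280156 - 0.00417186j.
|T(j0.5)| = sqrt(Re² + Im²) = 0.02832.
20*log₁₀(0.02832) = -30.96 dB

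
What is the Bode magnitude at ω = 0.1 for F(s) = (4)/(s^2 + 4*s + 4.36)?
Substitute s = j*0.1: F(j0.1) = 0.91183 - 0.0838465j.
|F(j0.1)| = sqrt(Re² + Im²) = 0.9157.
20*log₁₀(0.9157) = -0.77 dB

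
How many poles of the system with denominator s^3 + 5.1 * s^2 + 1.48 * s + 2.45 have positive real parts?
s^3 + 5.1*s^2 + 1.48*s + 2.45 = (s + 4.9)(s^2 + 0.2*s + 0.5). Poles: -0.1 + 0.7j, -0.1 - 0.7j, -4.9. RHP poles (Re>0): 0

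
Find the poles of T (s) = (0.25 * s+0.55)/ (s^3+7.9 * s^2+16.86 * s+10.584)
Set denominator = 0: s^3 + 7.9*s^2 + 16.86*s + 10.584 = (s + 1.2)(s + 1.8)(s + 4.9) = 0 → Poles: -1.2, -1.8, -4.9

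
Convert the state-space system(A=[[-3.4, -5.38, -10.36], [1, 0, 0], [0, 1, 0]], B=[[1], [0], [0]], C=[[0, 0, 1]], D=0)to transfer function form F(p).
F(p) = C(pI - A)⁻¹B + D.
Characteristic polynomial det(pI - A) = p^3 + 3.4*p^2 + 5.38*p + 10.36.
Numerator from C·adj(pI-A)·B + D·det(pI-A) = 1.
F(p) = (1)/(p^3 + 3.4*p^2 + 5.38*p + 10.36)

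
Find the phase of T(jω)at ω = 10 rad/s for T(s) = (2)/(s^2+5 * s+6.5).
Substitute s = j*10: T(j10) = -0.0166337 - 0.00889502j.
∠T(j10) = atan2(Im, Re) = atan2(-0.00889502, -0.0166337) = -151.86°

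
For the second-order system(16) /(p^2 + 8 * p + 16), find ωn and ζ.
Standard form: ωn²/(p²+2ζωn·p+ωn²).
const=16=ωn² → ωn=4, p coeff=8=2ζωn → ζ=1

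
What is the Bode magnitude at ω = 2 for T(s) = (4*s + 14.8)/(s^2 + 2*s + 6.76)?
Substitute s = j*2: T(j2) = 3.08448 - 1.57171j.
|T(j2)| = sqrt(Re² + Im²) = 3.462.
20*log₁₀(3.462) = 10.79 dB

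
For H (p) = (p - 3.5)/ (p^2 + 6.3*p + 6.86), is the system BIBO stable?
Denominator: p^2 + 6.3*p + 6.86 = (p + 4.9)(p + 1.4). Poles: -1.4, -4.9. All Re(p)<0: Yes (stable)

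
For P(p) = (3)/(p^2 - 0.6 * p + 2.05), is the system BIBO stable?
Denominator: p^2 - 0.6*p + 2.05. Poles: 0.3 + 1.4j, 0.3 - 1.4j. All Re(p)<0: No (unstable)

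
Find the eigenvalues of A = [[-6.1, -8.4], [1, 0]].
Eigenvalues solve det(λI - A) = 0.
Characteristic polynomial: λ^2 + 6.1*λ + 8.4 = 0.
Factor: (λ + 2.1)(λ + 4) = 0.
Roots: -2.1, -4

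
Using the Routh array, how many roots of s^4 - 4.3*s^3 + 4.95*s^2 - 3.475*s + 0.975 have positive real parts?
Routh array:
s^4: [1, 4.95, 0.975]; s^3: [-4.3, -3.475]; s^2: [4.14186, 0.975]; s^1: [-2.46277]; s^0: [0.975]
First column: [1, -4.3, 4.14186, -2.46277, 0.975]. Sign changes = RHP roots = 4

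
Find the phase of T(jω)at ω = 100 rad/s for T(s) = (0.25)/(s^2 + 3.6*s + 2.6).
Substitute s = j*100: T(j100) = -2.49741e-05 - 8.99302e-07j.
∠T(j100) = atan2(Im, Re) = atan2(-8.99302e-07, -2.49741e-05) = -177.94°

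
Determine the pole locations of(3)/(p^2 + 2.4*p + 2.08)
Set denominator = 0: p^2 + 2.4*p + 2.08 = 0 → Poles: -1.2 + 0.8j, -1.2 - 0.8j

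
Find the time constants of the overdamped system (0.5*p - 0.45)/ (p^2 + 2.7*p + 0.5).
Overdamped: real poles at -2.5, -0.2. τ = -1/pole → τ₁ = 0.4, τ₂ = 5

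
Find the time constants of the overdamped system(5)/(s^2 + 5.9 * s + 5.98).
Overdamped: real poles at -4.6, -1.3. τ = -1/pole → τ₁ = 0.2174, τ₂ = 0.7692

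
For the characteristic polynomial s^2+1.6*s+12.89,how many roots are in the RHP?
Poles: -0.8 + 3.5j, -0.8 - 3.5j. RHP poles (Re>0): 0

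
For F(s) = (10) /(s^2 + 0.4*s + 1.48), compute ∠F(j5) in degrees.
Substitute s = j*5: F(j5) = -0.422118 - 0.0358944j.
∠F(j5) = atan2(Im, Re) = atan2(-0.0358944, -0.422118) = -175.14°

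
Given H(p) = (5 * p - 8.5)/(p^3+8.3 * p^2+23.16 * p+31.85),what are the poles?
Set denominator = 0: p^3 + 8.3*p^2 + 23.16*p + 31.85 = (p + 4.9)(p^2 + 3.4*p + 6.5) = 0 → Poles: -1.7 + 1.9j, -1.7 - 1.9j, -4.9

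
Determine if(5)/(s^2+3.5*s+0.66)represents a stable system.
Denominator: s^2 + 3.5*s + 0.66 = (s + 3.3)(s + 0.2). Poles: -0.2, -3.3. All Re(p)<0: Yes (stable)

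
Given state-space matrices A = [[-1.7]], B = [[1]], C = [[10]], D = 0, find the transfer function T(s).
T(s) = C(sI - A)⁻¹B + D.
Characteristic polynomial det(sI - A) = s + 1.7.
Numerator from C·adj(sI-A)·B + D·det(sI-A) = 10.
T(s) = (10)/(s + 1.7)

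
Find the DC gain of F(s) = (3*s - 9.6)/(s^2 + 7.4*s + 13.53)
DC gain = F(0) = num(0)/den(0) = -9.6/13.53 = -0.7095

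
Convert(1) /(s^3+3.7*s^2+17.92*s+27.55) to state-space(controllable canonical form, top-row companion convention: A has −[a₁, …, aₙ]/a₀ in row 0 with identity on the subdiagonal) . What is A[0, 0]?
Reachable canonical form for den = s^3 + 3.7*s^2 + 17.92*s + 27.55: top row of A = -[a₁,a₂,...,aₙ]/a₀, ones on the subdiagonal, zeros elsewhere.
A = [[-3.7, -17.92, -27.55], [1, 0, 0], [0, 1, 0]].
A[0,0] = -3.7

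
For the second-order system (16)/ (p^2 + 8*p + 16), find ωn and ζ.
Standard form: ωn²/(p²+2ζωn·p+ωn²).
const=16=ωn² → ωn=4, p coeff=8=2ζωn → ζ=1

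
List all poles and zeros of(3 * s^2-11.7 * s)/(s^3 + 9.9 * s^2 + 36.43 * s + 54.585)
Set denominator = 0: s^3 + 9.9*s^2 + 36.43*s + 54.585 = (s + 4.5)(s^2 + 5.4*s + 12.13) = 0 → Poles: -2.7 + 2.2j, -2.7 - 2.2j, -4.5
Set numerator = 0: 3*s^2 - 11.7*s = 3*s(s - 3.9) = 0 → Zeros: 0, 3.9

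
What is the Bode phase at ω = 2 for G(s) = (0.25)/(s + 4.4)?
Substitute s = j*2: G(j2) = 0.047089 - 0.0214041j.
∠G(j2) = atan2(Im, Re) = atan2(-0.0214041, 0.047089) = -24.44°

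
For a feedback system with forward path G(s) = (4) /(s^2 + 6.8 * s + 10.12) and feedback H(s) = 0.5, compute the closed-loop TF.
Closed-loop T = G/(1+GH).
Numerator: G_num * H_den = 4.
Denominator: G_den * H_den + G_num * H_num = (s^2 + 6.8*s + 10.12) + (2) = s^2 + 6.8*s + 12.12.
T(s) = (4)/(s^2 + 6.8*s + 12.12)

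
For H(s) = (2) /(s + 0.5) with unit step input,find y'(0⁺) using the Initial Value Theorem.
IVT: y'(0⁺) = lim_{s→∞} s²·Y(s) = lim_{s→∞} s·H(s).
deg(num) = 0, deg(den) = 1, relative degree = 1, so s·H(s) → (leading num)/(leading den) = 2/1 = 2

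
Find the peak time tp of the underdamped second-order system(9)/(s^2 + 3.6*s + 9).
Standard form: ωn²/(s²+2ζωn·s+ωn²) → ωn = 3, ζ = 0.6.
ωd = ωn·√(1-ζ²) = 3·√(1-0.6²) = 2.4.
tp = π/ωd = π/2.4 = 1.309 s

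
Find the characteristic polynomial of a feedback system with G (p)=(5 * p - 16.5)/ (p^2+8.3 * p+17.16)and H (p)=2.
Characteristic poly = G_den * H_den + G_num * H_num = (p^2 + 8.3*p + 17.16) + (10*p - 33) = p^2 + 18.3*p - 15.84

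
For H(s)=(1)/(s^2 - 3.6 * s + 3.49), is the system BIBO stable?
Denominator: s^2 - 3.6*s + 3.49. Poles: 1.8 + 0.5j, 1.8 - 0.5j. All Re(p)<0: No (unstable)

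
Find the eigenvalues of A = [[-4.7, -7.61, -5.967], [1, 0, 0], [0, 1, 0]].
Eigenvalues solve det(λI - A) = 0.
Characteristic polynomial: λ^3 + 4.7*λ^2 + 7.61*λ + 5.967 = 0.
Factor: (λ + 2.7)(λ^2 + 2*λ + 2.21) = 0.
Roots: -1 + 1.1j, -1 - 1.1j, -2.7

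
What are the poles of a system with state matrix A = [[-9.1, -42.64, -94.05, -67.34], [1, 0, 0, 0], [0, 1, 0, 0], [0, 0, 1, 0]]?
Eigenvalues solve det(λI - A) = 0.
Characteristic polynomial: λ^4 + 9.1*λ^3 + 42.64*λ^2 + 94.05*λ + 67.34 = 0.
Factor: (λ + 2.8)(λ + 1.3)(λ^2 + 5*λ + 18.5) = 0.
Roots: -1.3, -2.5 + 3.5j, -2.5 - 3.5j, -2.8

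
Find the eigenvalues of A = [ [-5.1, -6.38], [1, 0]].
Eigenvalues solve det(λI - A) = 0.
Characteristic polynomial: λ^2 + 5.1*λ + 6.38 = 0.
Factor: (λ + 2.2)(λ + 2.9) = 0.
Roots: -2.2, -2.9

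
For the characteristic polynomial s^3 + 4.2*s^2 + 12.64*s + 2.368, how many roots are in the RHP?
s^3 + 4.2*s^2 + 12.64*s + 2.368 = (s + 0.2)(s^2 + 4*s + 11.84). Poles: -0.2, -2 + 2.8j, -2 - 2.8j. RHP poles (Re>0): 0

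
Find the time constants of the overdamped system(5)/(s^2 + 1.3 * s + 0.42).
Overdamped: real poles at -0.7, -0.6. τ = -1/pole → τ₁ = 1.429, τ₂ = 1.667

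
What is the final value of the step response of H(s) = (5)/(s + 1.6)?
FVT: lim_{t→∞} y(t) = lim_{s→0} s*Y(s) where Y(s) = H(s)/s.
= lim_{s→0} H(s) = H(0) = num(0)/den(0) = 5/1.6 = 3.125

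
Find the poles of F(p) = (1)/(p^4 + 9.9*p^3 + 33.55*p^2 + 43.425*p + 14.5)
Set denominator = 0: p^4 + 9.9*p^3 + 33.55*p^2 + 43.425*p + 14.5 = (p + 4)(p + 0.5)(p + 2.5)(p + 2.9) = 0 → Poles: -0.5, -2.5, -2.9, -4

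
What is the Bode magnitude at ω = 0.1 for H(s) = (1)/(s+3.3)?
Substitute s = j*0.1: H(j0.1) = 0.302752 - 0.00917431j.
|H(j0.1)| = sqrt(Re² + Im²) = 0.3029.
20*log₁₀(0.3029) = -10.37 dB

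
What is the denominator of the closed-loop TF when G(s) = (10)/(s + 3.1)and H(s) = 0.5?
Characteristic poly = G_den * H_den + G_num * H_num = (s + 3.1) + (5) = s + 8.1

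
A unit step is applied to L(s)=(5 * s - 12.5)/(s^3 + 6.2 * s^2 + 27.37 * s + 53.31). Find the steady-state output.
FVT: lim_{t→∞} y(t) = lim_{s→0} s*Y(s) where Y(s) = L(s)/s.
= lim_{s→0} L(s) = L(0) = num(0)/den(0) = -12.5/53.31 = -0.2345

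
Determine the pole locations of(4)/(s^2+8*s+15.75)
Set denominator = 0: s^2 + 8*s + 15.75 = (s + 3.5)(s + 4.5) = 0 → Poles: -3.5, -4.5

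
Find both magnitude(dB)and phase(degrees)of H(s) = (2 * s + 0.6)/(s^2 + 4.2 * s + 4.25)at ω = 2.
Substitute s = j*2: H(j2) = 0.477893 - 0.0572056j.
|H| = 20*log₁₀(sqrt(Re²+Im²)) = -6.35 dB.
∠H = atan2(Im, Re) = -6.83°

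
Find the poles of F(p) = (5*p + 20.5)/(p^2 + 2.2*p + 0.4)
Set denominator = 0: p^2 + 2.2*p + 0.4 = (p + 2)(p + 0.2) = 0 → Poles: -0.2, -2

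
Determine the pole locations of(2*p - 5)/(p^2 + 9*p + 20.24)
Set denominator = 0: p^2 + 9*p + 20.24 = (p + 4.6)(p + 4.4) = 0 → Poles: -4.4, -4.6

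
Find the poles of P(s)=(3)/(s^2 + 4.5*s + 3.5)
Set denominator = 0: s^2 + 4.5*s + 3.5 = (s + 1)(s + 3.5) = 0 → Poles: -1, -3.5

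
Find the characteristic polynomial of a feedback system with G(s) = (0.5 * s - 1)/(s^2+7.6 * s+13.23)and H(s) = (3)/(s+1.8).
Characteristic poly = G_den * H_den + G_num * H_num = (s^3 + 9.4*s^2 + 26.91*s + 23.814) + (1.5*s - 3) = s^3 + 9.4*s^2 + 28.41*s + 20.814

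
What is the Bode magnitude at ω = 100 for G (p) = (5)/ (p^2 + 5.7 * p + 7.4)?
Substitute p = j*100: G(j100) = -0.000498747 - 2.84497e-05j.
|G(j100)| = sqrt(Re² + Im²) = 0.0004996.
20*log₁₀(0.0004996) = -66.03 dB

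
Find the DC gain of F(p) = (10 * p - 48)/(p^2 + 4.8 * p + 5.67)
DC gain = F(0) = num(0)/den(0) = -48/5.67 = -8.466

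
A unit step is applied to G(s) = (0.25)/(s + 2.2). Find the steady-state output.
FVT: lim_{t→∞} y(t) = lim_{s→0} s*Y(s) where Y(s) = G(s)/s.
= lim_{s→0} G(s) = G(0) = num(0)/den(0) = 0.25/2.2 = 0.1136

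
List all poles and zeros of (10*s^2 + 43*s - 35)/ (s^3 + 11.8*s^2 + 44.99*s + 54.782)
Set denominator = 0: s^3 + 11.8*s^2 + 44.99*s + 54.782 = (s + 2.6)(s + 4.9)(s + 4.3) = 0 → Poles: -2.6, -4.3, -4.9
Set numerator = 0: 10*s^2 + 43*s - 35 = 10*(s - 0.7)(s + 5) = 0 → Zeros: -5, 0.7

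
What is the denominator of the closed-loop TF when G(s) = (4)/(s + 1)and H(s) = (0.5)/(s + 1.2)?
Characteristic poly = G_den * H_den + G_num * H_num = (s^2 + 2.2*s + 1.2) + (2) = s^2 + 2.2*s + 3.2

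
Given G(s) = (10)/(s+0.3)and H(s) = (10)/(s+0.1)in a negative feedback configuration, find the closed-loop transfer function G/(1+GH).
Closed-loop T = G/(1+GH).
Numerator: G_num * H_den = 10*s + 1.
Denominator: G_den * H_den + G_num * H_num = (s^2 + 0.4*s + 0.03) + (100) = s^2 + 0.4*s + 100.03.
T(s) = (10*s + 1)/(s^2 + 0.4*s + 100.03)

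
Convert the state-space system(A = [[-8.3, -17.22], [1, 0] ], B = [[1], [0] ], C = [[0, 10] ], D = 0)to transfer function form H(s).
H(s) = C(sI - A)⁻¹B + D.
Characteristic polynomial det(sI - A) = s^2 + 8.3*s + 17.22.
Numerator from C·adj(sI-A)·B + D·det(sI-A) = 10.
H(s) = (10)/(s^2 + 8.3*s + 17.22)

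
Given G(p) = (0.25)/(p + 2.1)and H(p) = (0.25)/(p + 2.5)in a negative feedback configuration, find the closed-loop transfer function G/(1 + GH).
Closed-loop T = G/(1+GH).
Numerator: G_num * H_den = 0.25*p + 0.625.
Denominator: G_den * H_den + G_num * H_num = (p^2 + 4.6*p + 5.25) + (0.0625) = p^2 + 4.6*p + 5.3125.
T(p) = (0.25*p + 0.625)/(p^2 + 4.6*p + 5.3125)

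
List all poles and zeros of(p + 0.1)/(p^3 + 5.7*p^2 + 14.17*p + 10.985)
Set denominator = 0: p^3 + 5.7*p^2 + 14.17*p + 10.985 = (p + 1.3)(p^2 + 4.4*p + 8.45) = 0 → Poles: -1.3, -2.2 + 1.9j, -2.2 - 1.9j
Set numerator = 0: p + 0.1 = 0 → Zeros: -0.1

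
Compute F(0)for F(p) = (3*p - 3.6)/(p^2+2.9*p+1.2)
DC gain = F(0) = num(0)/den(0) = -3.6/1.2 = -3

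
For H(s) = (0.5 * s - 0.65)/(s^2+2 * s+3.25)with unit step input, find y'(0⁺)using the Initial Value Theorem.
IVT: y'(0⁺) = lim_{s→∞} s²·Y(s) = lim_{s→∞} s·H(s).
deg(num) = 1, deg(den) = 2, relative degree = 1, so s·H(s) → (leading num)/(leading den) = 0.5/1 = 0.5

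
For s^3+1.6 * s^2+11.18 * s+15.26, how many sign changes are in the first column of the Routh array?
Routh array:
s^3: [1, 11.18]; s^2: [1.6, 15.26]; s^1: [1.6425]; s^0: [15.26]
First column: [1, 1.6, 1.6425, 15.26]. Sign changes = 0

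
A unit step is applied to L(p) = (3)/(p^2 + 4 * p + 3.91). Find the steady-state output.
FVT: lim_{t→∞} y(t) = lim_{p→0} p*Y(p) where Y(p) = L(p)/p.
= lim_{p→0} L(p) = L(0) = num(0)/den(0) = 3/3.91 = 0.7673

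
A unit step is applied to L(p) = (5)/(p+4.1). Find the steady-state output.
FVT: lim_{t→∞} y(t) = lim_{p→0} p*Y(p) where Y(p) = L(p)/p.
= lim_{p→0} L(p) = L(0) = num(0)/den(0) = 5/4.1 = 1.22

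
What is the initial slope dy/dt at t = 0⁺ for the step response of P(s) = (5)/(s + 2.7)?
IVT: y'(0⁺) = lim_{s→∞} s²·Y(s) = lim_{s→∞} s·P(s).
deg(num) = 0, deg(den) = 1, relative degree = 1, so s·P(s) → (leading num)/(leading den) = 5/1 = 5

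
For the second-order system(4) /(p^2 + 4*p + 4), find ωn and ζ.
Standard form: ωn²/(p²+2ζωn·p+ωn²).
const=4=ωn² → ωn=2, p coeff=4=2ζωn → ζ=1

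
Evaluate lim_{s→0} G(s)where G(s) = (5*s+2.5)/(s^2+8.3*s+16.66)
DC gain = G(0) = num(0)/den(0) = 2.5/16.66 = 0.1501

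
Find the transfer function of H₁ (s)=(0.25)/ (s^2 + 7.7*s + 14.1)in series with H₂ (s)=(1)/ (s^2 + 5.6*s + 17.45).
Series: H = H₁ · H₂ = (n₁·n₂)/(d₁·d₂).
Num: n₁·n₂ = 0.25. Den: d₁·d₂ = s^4 + 13.3*s^3 + 74.67*s^2 + 213.325*s + 246.045.
H(s) = (0.25)/(s^4 + 13.3*s^3 + 74.67*s^2 + 213.325*s + 246.045)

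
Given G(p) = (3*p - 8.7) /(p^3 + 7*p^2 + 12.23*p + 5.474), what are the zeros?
Set numerator = 0: 3*p - 8.7 = 0 → Zeros: 2.9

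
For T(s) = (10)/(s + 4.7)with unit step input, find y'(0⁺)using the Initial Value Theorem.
IVT: y'(0⁺) = lim_{s→∞} s²·Y(s) = lim_{s→∞} s·T(s).
deg(num) = 0, deg(den) = 1, relative degree = 1, so s·T(s) → (leading num)/(leading den) = 10/1 = 10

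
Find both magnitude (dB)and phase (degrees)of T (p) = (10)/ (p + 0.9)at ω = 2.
Substitute p = j*2: T(j2) = 1.8711 - 4.158j.
|T| = 20*log₁₀(sqrt(Re²+Im²)) = 13.18 dB.
∠T = atan2(Im, Re) = -65.77°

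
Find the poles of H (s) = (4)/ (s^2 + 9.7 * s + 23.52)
Set denominator = 0: s^2 + 9.7*s + 23.52 = (s + 4.9)(s + 4.8) = 0 → Poles: -4.8, -4.9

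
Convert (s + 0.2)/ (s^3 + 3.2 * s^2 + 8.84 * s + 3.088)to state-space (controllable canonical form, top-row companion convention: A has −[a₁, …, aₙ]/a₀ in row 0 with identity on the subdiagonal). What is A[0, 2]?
Reachable canonical form for den = s^3 + 3.2*s^2 + 8.84*s + 3.088: top row of A = -[a₁,a₂,...,aₙ]/a₀, ones on the subdiagonal, zeros elsewhere.
A = [[-3.2, -8.84, -3.088], [1, 0, 0], [0, 1, 0]].
A[0,2] = -3.088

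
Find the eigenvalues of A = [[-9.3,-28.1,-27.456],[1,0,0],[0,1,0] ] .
Eigenvalues solve det(λI - A) = 0.
Characteristic polynomial: λ^3 + 9.3*λ^2 + 28.1*λ + 27.456 = 0.
Factor: (λ + 3.9)(λ + 2.2)(λ + 3.2) = 0.
Roots: -2.2, -3.2, -3.9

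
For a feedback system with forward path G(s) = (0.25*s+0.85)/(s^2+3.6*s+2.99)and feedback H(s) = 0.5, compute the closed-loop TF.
Closed-loop T = G/(1+GH).
Numerator: G_num * H_den = 0.25*s + 0.85.
Denominator: G_den * H_den + G_num * H_num = (s^2 + 3.6*s + 2.99) + (0.125*s + 0.425) = s^2 + 3.725*s + 3.415.
T(s) = (0.25*s + 0.85)/(s^2 + 3.725*s + 3.415)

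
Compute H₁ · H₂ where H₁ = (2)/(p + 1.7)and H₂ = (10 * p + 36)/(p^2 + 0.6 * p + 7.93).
Series: H = H₁ · H₂ = (n₁·n₂)/(d₁·d₂).
Num: n₁·n₂ = 20*p + 72. Den: d₁·d₂ = p^3 + 2.3*p^2 + 8.95*p + 13.481.
H(p) = (20*p + 72)/(p^3 + 2.3*p^2 + 8.95*p + 13.481)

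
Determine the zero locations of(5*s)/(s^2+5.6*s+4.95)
Set numerator = 0: 5*s = 0 → Zeros: 0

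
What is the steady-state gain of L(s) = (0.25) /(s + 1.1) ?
DC gain = L(0) = num(0)/den(0) = 0.25/1.1 = 0.2273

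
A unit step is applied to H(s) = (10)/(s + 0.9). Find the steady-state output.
FVT: lim_{t→∞} y(t) = lim_{s→0} s*Y(s) where Y(s) = H(s)/s.
= lim_{s→0} H(s) = H(0) = num(0)/den(0) = 10/0.9 = 11.11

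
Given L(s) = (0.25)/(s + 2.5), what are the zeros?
Numerator is a nonzero constant (0.25) → Zeros: none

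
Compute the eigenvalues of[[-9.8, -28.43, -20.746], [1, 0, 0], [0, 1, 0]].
Eigenvalues solve det(λI - A) = 0.
Characteristic polynomial: λ^3 + 9.8*λ^2 + 28.43*λ + 20.746 = 0.
Factor: (λ + 4.6)(λ + 4.1)(λ + 1.1) = 0.
Roots: -1.1, -4.1, -4.6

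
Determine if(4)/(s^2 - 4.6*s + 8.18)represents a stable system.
Denominator: s^2 - 4.6*s + 8.18. Poles: 2.3 + 1.7j, 2.3 - 1.7j. All Re(p)<0: No (unstable)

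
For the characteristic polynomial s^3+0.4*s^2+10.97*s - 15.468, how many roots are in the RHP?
s^3 + 0.4*s^2 + 10.97*s - 15.468 = (s - 1.2)(s^2 + 1.6*s + 12.89). Poles: -0.8 + 3.5j, -0.8 - 3.5j, 1.2. RHP poles (Re>0): 1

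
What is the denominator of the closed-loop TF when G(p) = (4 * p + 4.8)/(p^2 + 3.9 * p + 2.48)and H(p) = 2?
Characteristic poly = G_den * H_den + G_num * H_num = (p^2 + 3.9*p + 2.48) + (8*p + 9.6) = p^2 + 11.9*p + 12.08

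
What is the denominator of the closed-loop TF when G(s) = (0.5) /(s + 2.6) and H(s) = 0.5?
Characteristic poly = G_den * H_den + G_num * H_num = (s + 2.6) + (0.25) = s + 2.85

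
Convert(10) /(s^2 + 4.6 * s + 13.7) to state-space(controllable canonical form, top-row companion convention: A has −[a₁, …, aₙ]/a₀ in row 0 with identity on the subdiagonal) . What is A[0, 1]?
Reachable canonical form for den = s^2 + 4.6*s + 13.7: top row of A = -[a₁,a₂,...,aₙ]/a₀, ones on the subdiagonal, zeros elsewhere.
A = [[-4.6, -13.7], [1, 0]].
A[0,1] = -13.7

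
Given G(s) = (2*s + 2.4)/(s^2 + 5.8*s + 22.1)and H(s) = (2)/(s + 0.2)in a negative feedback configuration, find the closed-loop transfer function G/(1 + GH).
Closed-loop T = G/(1+GH).
Numerator: G_num * H_den = 2*s^2 + 2.8*s + 0.48.
Denominator: G_den * H_den + G_num * H_num = (s^3 + 6*s^2 + 23.26*s + 4.42) + (4*s + 4.8) = s^3 + 6*s^2 + 27.26*s + 9.22.
T(s) = (2*s^2 + 2.8*s + 0.48)/(s^3 + 6*s^2 + 27.26*s + 9.22)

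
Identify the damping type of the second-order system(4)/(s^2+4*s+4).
Standard form: ωn²/(s²+2ζωn·s+ωn²) gives ωn=2, ζ=1.
Critically damped (ζ = 1)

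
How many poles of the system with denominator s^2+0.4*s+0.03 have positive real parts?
s^2 + 0.4*s + 0.03 = (s + 0.3)(s + 0.1). Poles: -0.1, -0.3. RHP poles (Re>0): 0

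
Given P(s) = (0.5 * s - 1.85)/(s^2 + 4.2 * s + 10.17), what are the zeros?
Set numerator = 0: 0.5*s - 1.85 = 0 → Zeros: 3.7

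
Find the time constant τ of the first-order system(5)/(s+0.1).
First-order system: τ = -1/pole. Pole = -0.1. τ = -1/(-0.1) = 10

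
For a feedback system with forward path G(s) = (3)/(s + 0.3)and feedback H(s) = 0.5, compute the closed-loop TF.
Closed-loop T = G/(1+GH).
Numerator: G_num * H_den = 3.
Denominator: G_den * H_den + G_num * H_num = (s + 0.3) + (1.5) = s + 1.8.
T(s) = (3)/(s + 1.8)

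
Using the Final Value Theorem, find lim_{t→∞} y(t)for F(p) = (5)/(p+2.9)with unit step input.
FVT: lim_{t→∞} y(t) = lim_{p→0} p*Y(p) where Y(p) = F(p)/p.
= lim_{p→0} F(p) = F(0) = num(0)/den(0) = 5/2.9 = 1.724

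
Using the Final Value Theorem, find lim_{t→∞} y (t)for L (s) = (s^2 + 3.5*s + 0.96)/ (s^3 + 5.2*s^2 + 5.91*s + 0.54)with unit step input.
FVT: lim_{t→∞} y(t) = lim_{s→0} s*Y(s) where Y(s) = L(s)/s.
= lim_{s→0} L(s) = L(0) = num(0)/den(0) = 0.96/0.54 = 1.778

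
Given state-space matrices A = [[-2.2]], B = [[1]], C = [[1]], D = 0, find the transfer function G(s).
G(s) = C(sI - A)⁻¹B + D.
Characteristic polynomial det(sI - A) = s + 2.2.
Numerator from C·adj(sI-A)·B + D·det(sI-A) = 1.
G(s) = (1)/(s + 2.2)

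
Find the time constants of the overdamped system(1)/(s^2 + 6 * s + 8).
Overdamped: real poles at -2, -4. τ = -1/pole → τ₁ = 0.5, τ₂ = 0.25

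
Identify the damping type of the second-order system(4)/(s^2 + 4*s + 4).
Standard form: ωn²/(s²+2ζωn·s+ωn²) gives ωn=2, ζ=1.
Critically damped (ζ = 1)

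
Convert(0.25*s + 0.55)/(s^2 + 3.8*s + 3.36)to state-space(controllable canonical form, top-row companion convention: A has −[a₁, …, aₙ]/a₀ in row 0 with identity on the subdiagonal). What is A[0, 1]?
Reachable canonical form for den = s^2 + 3.8*s + 3.36: top row of A = -[a₁,a₂,...,aₙ]/a₀, ones on the subdiagonal, zeros elsewhere.
A = [[-3.8, -3.36], [1, 0]].
A[0,1] = -3.36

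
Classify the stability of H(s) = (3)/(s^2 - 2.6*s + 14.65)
Denominator: s^2 - 2.6*s + 14.65. Poles: 1.3 + 3.6j, 1.3 - 3.6j. Unstable (2 pole(s) in RHP)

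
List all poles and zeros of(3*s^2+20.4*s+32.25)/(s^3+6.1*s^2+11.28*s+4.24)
Set denominator = 0: s^3 + 6.1*s^2 + 11.28*s + 4.24 = (s + 0.5)(s^2 + 5.6*s + 8.48) = 0 → Poles: -0.5, -2.8 + 0.8j, -2.8 - 0.8j
Set numerator = 0: 3*s^2 + 20.4*s + 32.25 = 3*(s + 4.3)(s + 2.5) = 0 → Zeros: -2.5, -4.3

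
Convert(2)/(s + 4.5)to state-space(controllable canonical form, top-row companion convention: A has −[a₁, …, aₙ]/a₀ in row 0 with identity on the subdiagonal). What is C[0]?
Reachable canonical form: C = numerator coefficients (right-aligned, zero-padded to length n).
num = 2, C = [[2]].
C[0] = 2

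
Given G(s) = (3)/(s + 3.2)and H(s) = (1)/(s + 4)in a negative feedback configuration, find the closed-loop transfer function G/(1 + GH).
Closed-loop T = G/(1+GH).
Numerator: G_num * H_den = 3*s + 12.
Denominator: G_den * H_den + G_num * H_num = (s^2 + 7.2*s + 12.8) + (3) = s^2 + 7.2*s + 15.8.
T(s) = (3*s + 12)/(s^2 + 7.2*s + 15.8)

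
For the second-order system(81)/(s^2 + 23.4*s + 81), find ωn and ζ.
Standard form: ωn²/(s²+2ζωn·s+ωn²).
const=81=ωn² → ωn=9, s coeff=23.4=2ζωn → ζ=1.3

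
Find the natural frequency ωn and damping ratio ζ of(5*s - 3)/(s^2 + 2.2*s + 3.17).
Underdamped: complex pole -1.1 + 1.4j. ωn = |pole| = 1.78, ζ = -Re(pole)/ωn = 0.6178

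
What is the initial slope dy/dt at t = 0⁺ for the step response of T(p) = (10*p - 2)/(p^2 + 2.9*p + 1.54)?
IVT: y'(0⁺) = lim_{p→∞} p²·Y(p) = lim_{p→∞} p·T(p).
deg(num) = 1, deg(den) = 2, relative degree = 1, so p·T(p) → (leading num)/(leading den) = 10/1 = 10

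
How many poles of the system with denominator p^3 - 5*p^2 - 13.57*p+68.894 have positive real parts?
p^3 - 5*p^2 - 13.57*p + 68.894 = (p - 3.8)(p - 4.9)(p + 3.7). Poles: -3.7, 3.8, 4.9. RHP poles (Re>0): 2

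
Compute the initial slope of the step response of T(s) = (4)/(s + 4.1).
IVT: y'(0⁺) = lim_{s→∞} s²·Y(s) = lim_{s→∞} s·T(s).
deg(num) = 0, deg(den) = 1, relative degree = 1, so s·T(s) → (leading num)/(leading den) = 4/1 = 4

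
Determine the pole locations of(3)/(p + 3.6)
Set denominator = 0: p + 3.6 = 0 → Poles: -3.6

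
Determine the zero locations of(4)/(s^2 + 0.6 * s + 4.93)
Numerator is a nonzero constant (4) → Zeros: none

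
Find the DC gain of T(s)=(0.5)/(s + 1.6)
DC gain = T(0) = num(0)/den(0) = 0.5/1.6 = 0.3125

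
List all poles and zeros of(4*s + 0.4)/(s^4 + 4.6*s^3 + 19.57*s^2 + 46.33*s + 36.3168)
Set denominator = 0: s^4 + 4.6*s^3 + 19.57*s^2 + 46.33*s + 36.3168 = (s + 1.8)(s + 1.6)(s^2 + 1.2*s + 12.61) = 0 → Poles: -0.6 + 3.5j, -0.6 - 3.5j, -1.6, -1.8
Set numerator = 0: 4*s + 0.4 = 0 → Zeros: -0.1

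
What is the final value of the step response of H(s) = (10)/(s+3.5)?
FVT: lim_{t→∞} y(t) = lim_{s→0} s*Y(s) where Y(s) = H(s)/s.
= lim_{s→0} H(s) = H(0) = num(0)/den(0) = 10/3.5 = 2.857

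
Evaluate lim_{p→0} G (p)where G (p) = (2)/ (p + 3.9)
DC gain = G(0) = num(0)/den(0) = 2/3.9 = 0.5128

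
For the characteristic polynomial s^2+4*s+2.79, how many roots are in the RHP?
s^2 + 4*s + 2.79 = (s + 0.9)(s + 3.1). Poles: -0.9, -3.1. RHP poles (Re>0): 0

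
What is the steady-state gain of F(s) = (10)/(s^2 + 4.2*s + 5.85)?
DC gain = F(0) = num(0)/den(0) = 10/5.85 = 1.709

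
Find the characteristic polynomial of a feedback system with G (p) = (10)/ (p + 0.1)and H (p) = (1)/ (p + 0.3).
Characteristic poly = G_den * H_den + G_num * H_num = (p^2 + 0.4*p + 0.03) + (10) = p^2 + 0.4*p + 10.03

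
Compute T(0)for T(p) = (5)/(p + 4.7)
DC gain = T(0) = num(0)/den(0) = 5/4.7 = 1.064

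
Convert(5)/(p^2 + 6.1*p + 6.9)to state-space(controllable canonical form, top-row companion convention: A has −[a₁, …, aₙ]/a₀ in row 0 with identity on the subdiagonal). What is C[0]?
Reachable canonical form: C = numerator coefficients (right-aligned, zero-padded to length n).
num = 5, C = [[0, 5]].
C[0] = 0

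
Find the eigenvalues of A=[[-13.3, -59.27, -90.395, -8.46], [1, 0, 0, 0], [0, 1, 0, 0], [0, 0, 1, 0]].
Eigenvalues solve det(λI - A) = 0.
Characteristic polynomial: λ^4 + 13.3*λ^3 + 59.27*λ^2 + 90.395*λ + 8.46 = 0.
Factor: (λ + 4.5)(λ + 4.7)(λ + 4)(λ + 0.1) = 0.
Roots: -0.1, -4, -4.5, -4.7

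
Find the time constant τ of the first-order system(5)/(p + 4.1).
First-order system: τ = -1/pole. Pole = -4.1. τ = -1/(-4.1) = 0.2439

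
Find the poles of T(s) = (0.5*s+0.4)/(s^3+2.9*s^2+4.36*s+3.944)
Set denominator = 0: s^3 + 2.9*s^2 + 4.36*s + 3.944 = (s + 1.7)(s^2 + 1.2*s + 2.32) = 0 → Poles: -0.6 + 1.4j, -0.6 - 1.4j, -1.7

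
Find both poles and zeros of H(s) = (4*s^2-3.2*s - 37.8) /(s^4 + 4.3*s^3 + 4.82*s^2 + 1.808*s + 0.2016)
Set denominator = 0: s^4 + 4.3*s^3 + 4.82*s^2 + 1.808*s + 0.2016 = (s + 2.8)(s + 0.2)(s + 0.4)(s + 0.9) = 0 → Poles: -0.2, -0.4, -0.9, -2.8
Set numerator = 0: 4*s^2 - 3.2*s - 37.8 = 4*(s + 2.7)(s - 3.5) = 0 → Zeros: -2.7, 3.5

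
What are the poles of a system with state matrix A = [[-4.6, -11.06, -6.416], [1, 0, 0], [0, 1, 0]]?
Eigenvalues solve det(λI - A) = 0.
Characteristic polynomial: λ^3 + 4.6*λ^2 + 11.06*λ + 6.416 = 0.
Factor: (λ + 0.8)(λ^2 + 3.8*λ + 8.02) = 0.
Roots: -0.8, -1.9 + 2.1j, -1.9 - 2.1j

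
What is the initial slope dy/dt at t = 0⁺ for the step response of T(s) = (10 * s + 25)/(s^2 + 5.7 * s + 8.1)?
IVT: y'(0⁺) = lim_{s→∞} s²·Y(s) = lim_{s→∞} s·T(s).
deg(num) = 1, deg(den) = 2, relative degree = 1, so s·T(s) → (leading num)/(leading den) = 10/1 = 10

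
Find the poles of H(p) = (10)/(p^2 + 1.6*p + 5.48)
Set denominator = 0: p^2 + 1.6*p + 5.48 = 0 → Poles: -0.8 + 2.2j, -0.8 - 2.2j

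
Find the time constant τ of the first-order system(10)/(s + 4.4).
First-order system: τ = -1/pole. Pole = -4.4. τ = -1/(-4.4) = 0.2273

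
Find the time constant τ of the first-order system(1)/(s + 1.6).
First-order system: τ = -1/pole. Pole = -1.6. τ = -1/(-1.6) = 0.625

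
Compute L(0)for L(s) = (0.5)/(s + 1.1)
DC gain = L(0) = num(0)/den(0) = 0.5/1.1 = 0.4545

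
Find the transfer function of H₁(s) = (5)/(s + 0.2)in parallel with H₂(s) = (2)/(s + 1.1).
Parallel: H = H₁ + H₂ = (n₁·d₂ + n₂·d₁)/(d₁·d₂).
n₁·d₂ = 5*s + 5.5. n₂·d₁ = 2*s + 0.4. Sum = 7*s + 5.9. d₁·d₂ = s^2 + 1.3*s + 0.22.
H(s) = (7*s + 5.9)/(s^2 + 1.3*s + 0.22)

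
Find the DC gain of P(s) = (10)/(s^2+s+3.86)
DC gain = P(0) = num(0)/den(0) = 10/3.86 = 2.591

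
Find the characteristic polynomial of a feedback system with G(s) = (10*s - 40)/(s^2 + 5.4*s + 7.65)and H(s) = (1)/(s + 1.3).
Characteristic poly = G_den * H_den + G_num * H_num = (s^3 + 6.7*s^2 + 14.67*s + 9.945) + (10*s - 40) = s^3 + 6.7*s^2 + 24.67*s - 30.055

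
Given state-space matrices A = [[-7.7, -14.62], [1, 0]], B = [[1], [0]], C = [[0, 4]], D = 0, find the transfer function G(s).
G(s) = C(sI - A)⁻¹B + D.
Characteristic polynomial det(sI - A) = s^2 + 7.7*s + 14.62.
Numerator from C·adj(sI-A)·B + D·det(sI-A) = 4.
G(s) = (4)/(s^2 + 7.7*s + 14.62)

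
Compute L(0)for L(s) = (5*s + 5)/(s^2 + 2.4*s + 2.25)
DC gain = L(0) = num(0)/den(0) = 5/2.25 = 2.222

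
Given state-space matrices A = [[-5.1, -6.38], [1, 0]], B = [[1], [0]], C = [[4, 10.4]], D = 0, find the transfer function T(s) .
T(s) = C(sI - A)⁻¹B + D.
Characteristic polynomial det(sI - A) = s^2 + 5.1*s + 6.38.
Numerator from C·adj(sI-A)·B + D·det(sI-A) = 4*s + 10.4.
T(s) = (4*s + 10.4)/(s^2 + 5.1*s + 6.38)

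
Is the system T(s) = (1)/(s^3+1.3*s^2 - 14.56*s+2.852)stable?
Denominator: s^3 + 1.3*s^2 - 14.56*s + 2.852 = (s - 3.1)(s + 4.6)(s - 0.2). Poles: -4.6, 0.2, 3.1. All Re(p)<0: No (unstable)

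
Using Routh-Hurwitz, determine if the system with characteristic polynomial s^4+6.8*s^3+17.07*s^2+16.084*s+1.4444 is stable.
Routh array:
s^4: [1, 17.07, 1.4444]; s^3: [6.8, 16.084]; s^2: [14.7047, 1.4444]; s^1: [15.4161]; s^0: [1.4444]
First column: [1, 6.8, 14.7047, 15.4161, 1.4444]. Sign changes = 0.
Yes, stable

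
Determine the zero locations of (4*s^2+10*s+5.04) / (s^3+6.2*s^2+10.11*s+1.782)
Set numerator = 0: 4*s^2 + 10*s + 5.04 = 4*(s + 1.8)(s + 0.7) = 0 → Zeros: -0.7, -1.8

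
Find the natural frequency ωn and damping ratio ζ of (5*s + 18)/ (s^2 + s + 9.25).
Underdamped: complex pole -0.5 + 3j. ωn = |pole| = 3.041, ζ = -Re(pole)/ωn = 0.1644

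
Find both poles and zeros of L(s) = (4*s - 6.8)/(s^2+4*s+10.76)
Set denominator = 0: s^2 + 4*s + 10.76 = 0 → Poles: -2 + 2.6j, -2 - 2.6j
Set numerator = 0: 4*s - 6.8 = 0 → Zeros: 1.7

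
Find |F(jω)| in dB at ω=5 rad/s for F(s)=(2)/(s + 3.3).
Substitute s = j*5: F(j5) = 0.183895 - 0.278629j.
|F(j5)| = sqrt(Re² + Im²) = 0.3338.
20*log₁₀(0.3338) = -9.53 dB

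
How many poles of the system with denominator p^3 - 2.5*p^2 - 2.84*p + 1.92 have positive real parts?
p^3 - 2.5*p^2 - 2.84*p + 1.92 = (p - 3.2)(p - 0.5)(p + 1.2). Poles: -1.2, 0.5, 3.2. RHP poles (Re>0): 2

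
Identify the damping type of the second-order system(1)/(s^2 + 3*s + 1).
Standard form: ωn²/(s²+2ζωn·s+ωn²) gives ωn=1, ζ=1.5.
Overdamped (ζ = 1.5 > 1)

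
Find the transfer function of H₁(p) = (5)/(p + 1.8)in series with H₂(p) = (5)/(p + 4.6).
Series: H = H₁ · H₂ = (n₁·n₂)/(d₁·d₂).
Num: n₁·n₂ = 25. Den: d₁·d₂ = p^2 + 6.4*p + 8.28.
H(p) = (25)/(p^2 + 6.4*p + 8.28)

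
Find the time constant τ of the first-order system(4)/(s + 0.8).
First-order system: τ = -1/pole. Pole = -0.8. τ = -1/(-0.8) = 1.25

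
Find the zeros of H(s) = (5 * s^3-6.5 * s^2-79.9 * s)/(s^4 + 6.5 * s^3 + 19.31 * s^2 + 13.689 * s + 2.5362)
Set numerator = 0: 5*s^3 - 6.5*s^2 - 79.9*s = 5*s(s - 4.7)(s + 3.4) = 0 → Zeros: -3.4, 0, 4.7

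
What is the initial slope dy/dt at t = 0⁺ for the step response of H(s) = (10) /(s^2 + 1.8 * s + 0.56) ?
IVT: y'(0⁺) = lim_{s→∞} s²·Y(s) = lim_{s→∞} s·H(s).
deg(num) = 0, deg(den) = 2, relative degree = 2 ≥ 2, so s·H(s) → 0. Initial slope = 0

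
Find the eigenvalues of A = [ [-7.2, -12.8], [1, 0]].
Eigenvalues solve det(λI - A) = 0.
Characteristic polynomial: λ^2 + 7.2*λ + 12.8 = 0.
Factor: (λ + 4)(λ + 3.2) = 0.
Roots: -3.2, -4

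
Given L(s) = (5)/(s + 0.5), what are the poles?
Set denominator = 0: s + 0.5 = 0 → Poles: -0.5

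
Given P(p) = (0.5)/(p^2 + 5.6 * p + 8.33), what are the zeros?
Numerator is a nonzero constant (0.5) → Zeros: none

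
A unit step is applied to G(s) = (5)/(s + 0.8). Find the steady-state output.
FVT: lim_{t→∞} y(t) = lim_{s→0} s*Y(s) where Y(s) = G(s)/s.
= lim_{s→0} G(s) = G(0) = num(0)/den(0) = 5/0.8 = 6.25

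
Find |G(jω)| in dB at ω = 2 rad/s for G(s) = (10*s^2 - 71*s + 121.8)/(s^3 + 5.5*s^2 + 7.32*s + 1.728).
Substitute s = j*2: G(j2) = -5.71622 + 5.13241j.
|G(j2)| = sqrt(Re² + Im²) = 7.682.
20*log₁₀(7.682) = 17.71 dB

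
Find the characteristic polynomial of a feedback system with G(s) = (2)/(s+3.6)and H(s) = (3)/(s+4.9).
Characteristic poly = G_den * H_den + G_num * H_num = (s^2 + 8.5*s + 17.64) + (6) = s^2 + 8.5*s + 23.64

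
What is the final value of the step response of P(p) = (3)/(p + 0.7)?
FVT: lim_{t→∞} y(t) = lim_{p→0} p*Y(p) where Y(p) = P(p)/p.
= lim_{p→0} P(p) = P(0) = num(0)/den(0) = 3/0.7 = 4.286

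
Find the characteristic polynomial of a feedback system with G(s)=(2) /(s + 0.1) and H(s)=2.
Characteristic poly = G_den * H_den + G_num * H_num = (s + 0.1) + (4) = s + 4.1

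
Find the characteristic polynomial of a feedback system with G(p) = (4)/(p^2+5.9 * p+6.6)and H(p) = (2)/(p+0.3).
Characteristic poly = G_den * H_den + G_num * H_num = (p^3 + 6.2*p^2 + 8.37*p + 1.98) + (8) = p^3 + 6.2*p^2 + 8.37*p + 9.98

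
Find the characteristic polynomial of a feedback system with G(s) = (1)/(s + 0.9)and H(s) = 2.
Characteristic poly = G_den * H_den + G_num * H_num = (s + 0.9) + (2) = s + 2.9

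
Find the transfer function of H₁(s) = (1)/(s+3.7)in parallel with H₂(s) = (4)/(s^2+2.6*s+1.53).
Parallel: H = H₁ + H₂ = (n₁·d₂ + n₂·d₁)/(d₁·d₂).
n₁·d₂ = s^2 + 2.6*s + 1.53. n₂·d₁ = 4*s + 14.8. Sum = s^2 + 6.6*s + 16.33. d₁·d₂ = s^3 + 6.3*s^2 + 11.15*s + 5.661.
H(s) = (s^2 + 6.6*s + 16.33)/(s^3 + 6.3*s^2 + 11.15*s + 5.661)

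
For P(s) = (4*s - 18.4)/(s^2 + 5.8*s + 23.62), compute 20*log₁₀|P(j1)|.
Substitute s = j*1: P(j1) = -0.720713 + 0.361633j.
|P(j1)| = sqrt(Re² + Im²) = 0.8064.
20*log₁₀(0.8064) = -1.87 dB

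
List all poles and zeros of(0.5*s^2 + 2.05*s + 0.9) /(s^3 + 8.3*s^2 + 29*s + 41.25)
Set denominator = 0: s^3 + 8.3*s^2 + 29*s + 41.25 = (s + 3.3)(s^2 + 5*s + 12.5) = 0 → Poles: -2.5 + 2.5j, -2.5 - 2.5j, -3.3
Set numerator = 0: 0.5*s^2 + 2.05*s + 0.9 = 0.5*(s + 0.5)(s + 3.6) = 0 → Zeros: -0.5, -3.6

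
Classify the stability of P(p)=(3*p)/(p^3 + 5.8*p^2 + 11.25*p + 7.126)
Denominator: p^3 + 5.8*p^2 + 11.25*p + 7.126 = (p + 1.4)(p^2 + 4.4*p + 5.09). Poles: -1.4, -2.2 + 0.5j, -2.2 - 0.5j. Stable (all poles in LHP)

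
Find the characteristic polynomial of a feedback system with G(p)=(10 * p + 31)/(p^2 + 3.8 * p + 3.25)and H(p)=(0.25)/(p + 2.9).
Characteristic poly = G_den * H_den + G_num * H_num = (p^3 + 6.7*p^2 + 14.27*p + 9.425) + (2.5*p + 7.75) = p^3 + 6.7*p^2 + 16.77*p + 17.175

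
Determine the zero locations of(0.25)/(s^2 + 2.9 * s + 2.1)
Numerator is a nonzero constant (0.25) → Zeros: none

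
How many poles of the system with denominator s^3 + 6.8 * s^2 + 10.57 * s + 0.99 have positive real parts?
s^3 + 6.8*s^2 + 10.57*s + 0.99 = (s + 0.1)(s + 2.2)(s + 4.5). Poles: -0.1, -2.2, -4.5. RHP poles (Re>0): 0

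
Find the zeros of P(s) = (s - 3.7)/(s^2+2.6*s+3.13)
Set numerator = 0: s - 3.7 = 0 → Zeros: 3.7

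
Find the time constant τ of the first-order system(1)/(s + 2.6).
First-order system: τ = -1/pole. Pole = -2.6. τ = -1/(-2.6) = 0.3846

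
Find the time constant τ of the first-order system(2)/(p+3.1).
First-order system: τ = -1/pole. Pole = -3.1. τ = -1/(-3.1) = 0.3226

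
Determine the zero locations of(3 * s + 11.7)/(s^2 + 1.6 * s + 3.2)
Set numerator = 0: 3*s + 11.7 = 0 → Zeros: -3.9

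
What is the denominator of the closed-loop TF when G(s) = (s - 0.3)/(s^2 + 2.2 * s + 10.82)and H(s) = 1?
Characteristic poly = G_den * H_den + G_num * H_num = (s^2 + 2.2*s + 10.82) + (s - 0.3) = s^2 + 3.2*s + 10.52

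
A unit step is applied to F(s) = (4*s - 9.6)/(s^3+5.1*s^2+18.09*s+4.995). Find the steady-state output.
FVT: lim_{t→∞} y(t) = lim_{s→0} s*Y(s) where Y(s) = F(s)/s.
= lim_{s→0} F(s) = F(0) = num(0)/den(0) = -9.6/4.995 = -1.922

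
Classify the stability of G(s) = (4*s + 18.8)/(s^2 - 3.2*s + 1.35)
Denominator: s^2 - 3.2*s + 1.35 = (s - 0.5)(s - 2.7). Poles: 0.5, 2.7. Unstable (2 pole(s) in RHP)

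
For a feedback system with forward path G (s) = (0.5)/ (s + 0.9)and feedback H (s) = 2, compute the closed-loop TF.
Closed-loop T = G/(1+GH).
Numerator: G_num * H_den = 0.5.
Denominator: G_den * H_den + G_num * H_num = (s + 0.9) + (1) = s + 1.9.
T(s) = (0.5)/(s + 1.9)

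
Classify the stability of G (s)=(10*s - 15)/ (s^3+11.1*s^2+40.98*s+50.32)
Denominator: s^3 + 11.1*s^2 + 40.98*s + 50.32 = (s + 4)(s + 3.7)(s + 3.4). Poles: -3.4, -3.7, -4. Stable (all poles in LHP)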